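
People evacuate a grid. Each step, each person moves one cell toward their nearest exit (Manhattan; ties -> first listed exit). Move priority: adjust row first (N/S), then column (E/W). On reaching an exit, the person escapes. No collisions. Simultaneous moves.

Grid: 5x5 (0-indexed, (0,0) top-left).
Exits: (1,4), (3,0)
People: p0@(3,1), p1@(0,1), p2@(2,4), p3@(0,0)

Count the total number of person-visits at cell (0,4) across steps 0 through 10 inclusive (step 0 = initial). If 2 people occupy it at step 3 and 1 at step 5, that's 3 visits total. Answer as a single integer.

Answer: 0

Derivation:
Step 0: p0@(3,1) p1@(0,1) p2@(2,4) p3@(0,0) -> at (0,4): 0 [-], cum=0
Step 1: p0@ESC p1@(1,1) p2@ESC p3@(1,0) -> at (0,4): 0 [-], cum=0
Step 2: p0@ESC p1@(1,2) p2@ESC p3@(2,0) -> at (0,4): 0 [-], cum=0
Step 3: p0@ESC p1@(1,3) p2@ESC p3@ESC -> at (0,4): 0 [-], cum=0
Step 4: p0@ESC p1@ESC p2@ESC p3@ESC -> at (0,4): 0 [-], cum=0
Total visits = 0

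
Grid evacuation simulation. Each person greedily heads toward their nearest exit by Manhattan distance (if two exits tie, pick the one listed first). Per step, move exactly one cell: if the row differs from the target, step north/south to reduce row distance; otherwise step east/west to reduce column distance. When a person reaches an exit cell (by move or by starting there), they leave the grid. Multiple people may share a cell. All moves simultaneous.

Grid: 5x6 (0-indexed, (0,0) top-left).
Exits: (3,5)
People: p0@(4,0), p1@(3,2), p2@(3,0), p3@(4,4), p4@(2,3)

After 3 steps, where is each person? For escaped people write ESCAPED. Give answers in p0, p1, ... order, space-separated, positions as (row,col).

Step 1: p0:(4,0)->(3,0) | p1:(3,2)->(3,3) | p2:(3,0)->(3,1) | p3:(4,4)->(3,4) | p4:(2,3)->(3,3)
Step 2: p0:(3,0)->(3,1) | p1:(3,3)->(3,4) | p2:(3,1)->(3,2) | p3:(3,4)->(3,5)->EXIT | p4:(3,3)->(3,4)
Step 3: p0:(3,1)->(3,2) | p1:(3,4)->(3,5)->EXIT | p2:(3,2)->(3,3) | p3:escaped | p4:(3,4)->(3,5)->EXIT

(3,2) ESCAPED (3,3) ESCAPED ESCAPED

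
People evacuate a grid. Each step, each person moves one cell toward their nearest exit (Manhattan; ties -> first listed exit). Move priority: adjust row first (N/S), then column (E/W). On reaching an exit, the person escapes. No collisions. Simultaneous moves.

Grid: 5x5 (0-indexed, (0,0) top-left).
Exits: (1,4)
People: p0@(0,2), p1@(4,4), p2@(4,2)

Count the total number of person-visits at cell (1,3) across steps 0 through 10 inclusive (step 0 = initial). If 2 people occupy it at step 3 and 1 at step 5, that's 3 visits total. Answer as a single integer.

Answer: 2

Derivation:
Step 0: p0@(0,2) p1@(4,4) p2@(4,2) -> at (1,3): 0 [-], cum=0
Step 1: p0@(1,2) p1@(3,4) p2@(3,2) -> at (1,3): 0 [-], cum=0
Step 2: p0@(1,3) p1@(2,4) p2@(2,2) -> at (1,3): 1 [p0], cum=1
Step 3: p0@ESC p1@ESC p2@(1,2) -> at (1,3): 0 [-], cum=1
Step 4: p0@ESC p1@ESC p2@(1,3) -> at (1,3): 1 [p2], cum=2
Step 5: p0@ESC p1@ESC p2@ESC -> at (1,3): 0 [-], cum=2
Total visits = 2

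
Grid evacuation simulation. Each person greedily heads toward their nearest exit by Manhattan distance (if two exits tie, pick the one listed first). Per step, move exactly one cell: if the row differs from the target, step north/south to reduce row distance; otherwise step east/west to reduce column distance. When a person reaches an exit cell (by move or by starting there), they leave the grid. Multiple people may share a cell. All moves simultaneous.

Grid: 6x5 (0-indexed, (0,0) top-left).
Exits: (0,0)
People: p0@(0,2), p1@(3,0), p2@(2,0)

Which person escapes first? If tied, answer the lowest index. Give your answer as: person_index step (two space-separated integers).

Step 1: p0:(0,2)->(0,1) | p1:(3,0)->(2,0) | p2:(2,0)->(1,0)
Step 2: p0:(0,1)->(0,0)->EXIT | p1:(2,0)->(1,0) | p2:(1,0)->(0,0)->EXIT
Step 3: p0:escaped | p1:(1,0)->(0,0)->EXIT | p2:escaped
Exit steps: [2, 3, 2]
First to escape: p0 at step 2

Answer: 0 2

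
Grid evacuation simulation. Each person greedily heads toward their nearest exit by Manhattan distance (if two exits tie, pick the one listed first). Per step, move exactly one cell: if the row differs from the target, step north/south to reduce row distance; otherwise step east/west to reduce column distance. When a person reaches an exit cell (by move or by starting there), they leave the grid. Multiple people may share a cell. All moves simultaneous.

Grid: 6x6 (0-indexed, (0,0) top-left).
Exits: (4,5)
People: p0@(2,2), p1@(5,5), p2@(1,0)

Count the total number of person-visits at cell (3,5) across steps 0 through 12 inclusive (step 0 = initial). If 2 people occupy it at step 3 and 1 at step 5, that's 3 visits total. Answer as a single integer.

Step 0: p0@(2,2) p1@(5,5) p2@(1,0) -> at (3,5): 0 [-], cum=0
Step 1: p0@(3,2) p1@ESC p2@(2,0) -> at (3,5): 0 [-], cum=0
Step 2: p0@(4,2) p1@ESC p2@(3,0) -> at (3,5): 0 [-], cum=0
Step 3: p0@(4,3) p1@ESC p2@(4,0) -> at (3,5): 0 [-], cum=0
Step 4: p0@(4,4) p1@ESC p2@(4,1) -> at (3,5): 0 [-], cum=0
Step 5: p0@ESC p1@ESC p2@(4,2) -> at (3,5): 0 [-], cum=0
Step 6: p0@ESC p1@ESC p2@(4,3) -> at (3,5): 0 [-], cum=0
Step 7: p0@ESC p1@ESC p2@(4,4) -> at (3,5): 0 [-], cum=0
Step 8: p0@ESC p1@ESC p2@ESC -> at (3,5): 0 [-], cum=0
Total visits = 0

Answer: 0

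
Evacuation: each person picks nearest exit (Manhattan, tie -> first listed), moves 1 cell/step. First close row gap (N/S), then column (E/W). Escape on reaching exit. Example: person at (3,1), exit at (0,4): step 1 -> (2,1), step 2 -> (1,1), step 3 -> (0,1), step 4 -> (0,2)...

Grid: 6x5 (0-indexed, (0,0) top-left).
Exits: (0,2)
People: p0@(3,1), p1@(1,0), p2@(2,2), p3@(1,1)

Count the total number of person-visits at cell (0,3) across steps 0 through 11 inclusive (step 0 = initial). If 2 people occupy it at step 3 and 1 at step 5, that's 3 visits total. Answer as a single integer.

Answer: 0

Derivation:
Step 0: p0@(3,1) p1@(1,0) p2@(2,2) p3@(1,1) -> at (0,3): 0 [-], cum=0
Step 1: p0@(2,1) p1@(0,0) p2@(1,2) p3@(0,1) -> at (0,3): 0 [-], cum=0
Step 2: p0@(1,1) p1@(0,1) p2@ESC p3@ESC -> at (0,3): 0 [-], cum=0
Step 3: p0@(0,1) p1@ESC p2@ESC p3@ESC -> at (0,3): 0 [-], cum=0
Step 4: p0@ESC p1@ESC p2@ESC p3@ESC -> at (0,3): 0 [-], cum=0
Total visits = 0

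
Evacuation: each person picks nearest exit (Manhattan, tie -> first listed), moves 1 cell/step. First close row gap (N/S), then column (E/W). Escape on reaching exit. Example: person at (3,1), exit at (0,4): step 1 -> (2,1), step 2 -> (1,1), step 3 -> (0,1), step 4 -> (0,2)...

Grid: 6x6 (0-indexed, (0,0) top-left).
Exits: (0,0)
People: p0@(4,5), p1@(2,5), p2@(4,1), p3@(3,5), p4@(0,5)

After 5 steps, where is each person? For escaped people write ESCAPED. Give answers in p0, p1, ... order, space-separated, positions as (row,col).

Step 1: p0:(4,5)->(3,5) | p1:(2,5)->(1,5) | p2:(4,1)->(3,1) | p3:(3,5)->(2,5) | p4:(0,5)->(0,4)
Step 2: p0:(3,5)->(2,5) | p1:(1,5)->(0,5) | p2:(3,1)->(2,1) | p3:(2,5)->(1,5) | p4:(0,4)->(0,3)
Step 3: p0:(2,5)->(1,5) | p1:(0,5)->(0,4) | p2:(2,1)->(1,1) | p3:(1,5)->(0,5) | p4:(0,3)->(0,2)
Step 4: p0:(1,5)->(0,5) | p1:(0,4)->(0,3) | p2:(1,1)->(0,1) | p3:(0,5)->(0,4) | p4:(0,2)->(0,1)
Step 5: p0:(0,5)->(0,4) | p1:(0,3)->(0,2) | p2:(0,1)->(0,0)->EXIT | p3:(0,4)->(0,3) | p4:(0,1)->(0,0)->EXIT

(0,4) (0,2) ESCAPED (0,3) ESCAPED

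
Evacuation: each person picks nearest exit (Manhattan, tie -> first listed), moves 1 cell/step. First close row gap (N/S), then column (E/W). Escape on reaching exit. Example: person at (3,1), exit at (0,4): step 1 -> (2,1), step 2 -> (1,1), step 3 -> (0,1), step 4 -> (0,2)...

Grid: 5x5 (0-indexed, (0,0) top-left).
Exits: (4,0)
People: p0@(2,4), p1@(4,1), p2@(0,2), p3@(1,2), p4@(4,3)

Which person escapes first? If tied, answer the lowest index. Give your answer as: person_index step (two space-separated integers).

Answer: 1 1

Derivation:
Step 1: p0:(2,4)->(3,4) | p1:(4,1)->(4,0)->EXIT | p2:(0,2)->(1,2) | p3:(1,2)->(2,2) | p4:(4,3)->(4,2)
Step 2: p0:(3,4)->(4,4) | p1:escaped | p2:(1,2)->(2,2) | p3:(2,2)->(3,2) | p4:(4,2)->(4,1)
Step 3: p0:(4,4)->(4,3) | p1:escaped | p2:(2,2)->(3,2) | p3:(3,2)->(4,2) | p4:(4,1)->(4,0)->EXIT
Step 4: p0:(4,3)->(4,2) | p1:escaped | p2:(3,2)->(4,2) | p3:(4,2)->(4,1) | p4:escaped
Step 5: p0:(4,2)->(4,1) | p1:escaped | p2:(4,2)->(4,1) | p3:(4,1)->(4,0)->EXIT | p4:escaped
Step 6: p0:(4,1)->(4,0)->EXIT | p1:escaped | p2:(4,1)->(4,0)->EXIT | p3:escaped | p4:escaped
Exit steps: [6, 1, 6, 5, 3]
First to escape: p1 at step 1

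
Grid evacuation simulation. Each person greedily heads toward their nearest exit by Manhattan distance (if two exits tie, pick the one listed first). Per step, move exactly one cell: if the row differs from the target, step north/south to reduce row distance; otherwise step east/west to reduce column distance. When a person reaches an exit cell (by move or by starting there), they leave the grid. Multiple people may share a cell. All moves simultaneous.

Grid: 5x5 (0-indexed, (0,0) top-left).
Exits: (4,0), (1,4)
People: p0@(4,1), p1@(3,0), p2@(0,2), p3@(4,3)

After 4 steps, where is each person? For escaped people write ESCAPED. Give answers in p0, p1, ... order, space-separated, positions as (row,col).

Step 1: p0:(4,1)->(4,0)->EXIT | p1:(3,0)->(4,0)->EXIT | p2:(0,2)->(1,2) | p3:(4,3)->(4,2)
Step 2: p0:escaped | p1:escaped | p2:(1,2)->(1,3) | p3:(4,2)->(4,1)
Step 3: p0:escaped | p1:escaped | p2:(1,3)->(1,4)->EXIT | p3:(4,1)->(4,0)->EXIT

ESCAPED ESCAPED ESCAPED ESCAPED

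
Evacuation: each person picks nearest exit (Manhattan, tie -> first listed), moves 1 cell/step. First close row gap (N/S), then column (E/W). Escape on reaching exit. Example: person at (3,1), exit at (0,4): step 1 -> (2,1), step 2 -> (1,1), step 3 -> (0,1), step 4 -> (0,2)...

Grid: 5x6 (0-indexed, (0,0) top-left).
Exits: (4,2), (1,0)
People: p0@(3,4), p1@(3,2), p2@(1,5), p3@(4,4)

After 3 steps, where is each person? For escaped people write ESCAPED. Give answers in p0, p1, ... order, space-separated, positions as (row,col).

Step 1: p0:(3,4)->(4,4) | p1:(3,2)->(4,2)->EXIT | p2:(1,5)->(1,4) | p3:(4,4)->(4,3)
Step 2: p0:(4,4)->(4,3) | p1:escaped | p2:(1,4)->(1,3) | p3:(4,3)->(4,2)->EXIT
Step 3: p0:(4,3)->(4,2)->EXIT | p1:escaped | p2:(1,3)->(1,2) | p3:escaped

ESCAPED ESCAPED (1,2) ESCAPED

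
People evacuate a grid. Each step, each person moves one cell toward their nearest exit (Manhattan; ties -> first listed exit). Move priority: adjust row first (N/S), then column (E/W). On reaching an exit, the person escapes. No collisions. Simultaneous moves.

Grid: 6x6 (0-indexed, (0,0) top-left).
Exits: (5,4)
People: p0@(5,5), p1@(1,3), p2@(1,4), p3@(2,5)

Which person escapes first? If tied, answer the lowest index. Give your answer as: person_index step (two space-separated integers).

Step 1: p0:(5,5)->(5,4)->EXIT | p1:(1,3)->(2,3) | p2:(1,4)->(2,4) | p3:(2,5)->(3,5)
Step 2: p0:escaped | p1:(2,3)->(3,3) | p2:(2,4)->(3,4) | p3:(3,5)->(4,5)
Step 3: p0:escaped | p1:(3,3)->(4,3) | p2:(3,4)->(4,4) | p3:(4,5)->(5,5)
Step 4: p0:escaped | p1:(4,3)->(5,3) | p2:(4,4)->(5,4)->EXIT | p3:(5,5)->(5,4)->EXIT
Step 5: p0:escaped | p1:(5,3)->(5,4)->EXIT | p2:escaped | p3:escaped
Exit steps: [1, 5, 4, 4]
First to escape: p0 at step 1

Answer: 0 1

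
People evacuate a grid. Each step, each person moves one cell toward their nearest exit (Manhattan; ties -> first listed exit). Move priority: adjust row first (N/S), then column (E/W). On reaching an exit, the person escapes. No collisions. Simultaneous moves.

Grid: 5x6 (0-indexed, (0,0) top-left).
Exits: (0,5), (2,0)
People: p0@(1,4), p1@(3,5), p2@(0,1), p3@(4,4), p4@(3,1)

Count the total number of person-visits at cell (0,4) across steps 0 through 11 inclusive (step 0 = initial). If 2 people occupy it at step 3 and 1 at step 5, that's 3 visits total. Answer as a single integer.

Answer: 2

Derivation:
Step 0: p0@(1,4) p1@(3,5) p2@(0,1) p3@(4,4) p4@(3,1) -> at (0,4): 0 [-], cum=0
Step 1: p0@(0,4) p1@(2,5) p2@(1,1) p3@(3,4) p4@(2,1) -> at (0,4): 1 [p0], cum=1
Step 2: p0@ESC p1@(1,5) p2@(2,1) p3@(2,4) p4@ESC -> at (0,4): 0 [-], cum=1
Step 3: p0@ESC p1@ESC p2@ESC p3@(1,4) p4@ESC -> at (0,4): 0 [-], cum=1
Step 4: p0@ESC p1@ESC p2@ESC p3@(0,4) p4@ESC -> at (0,4): 1 [p3], cum=2
Step 5: p0@ESC p1@ESC p2@ESC p3@ESC p4@ESC -> at (0,4): 0 [-], cum=2
Total visits = 2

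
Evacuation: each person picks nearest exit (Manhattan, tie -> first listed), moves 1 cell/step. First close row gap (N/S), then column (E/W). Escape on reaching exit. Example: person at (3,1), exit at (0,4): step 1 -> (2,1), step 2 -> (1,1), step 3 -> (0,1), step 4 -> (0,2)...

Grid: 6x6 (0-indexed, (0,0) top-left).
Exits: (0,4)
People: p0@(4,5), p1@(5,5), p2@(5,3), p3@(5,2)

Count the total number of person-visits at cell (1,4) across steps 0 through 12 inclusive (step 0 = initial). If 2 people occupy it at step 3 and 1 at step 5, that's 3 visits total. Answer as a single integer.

Step 0: p0@(4,5) p1@(5,5) p2@(5,3) p3@(5,2) -> at (1,4): 0 [-], cum=0
Step 1: p0@(3,5) p1@(4,5) p2@(4,3) p3@(4,2) -> at (1,4): 0 [-], cum=0
Step 2: p0@(2,5) p1@(3,5) p2@(3,3) p3@(3,2) -> at (1,4): 0 [-], cum=0
Step 3: p0@(1,5) p1@(2,5) p2@(2,3) p3@(2,2) -> at (1,4): 0 [-], cum=0
Step 4: p0@(0,5) p1@(1,5) p2@(1,3) p3@(1,2) -> at (1,4): 0 [-], cum=0
Step 5: p0@ESC p1@(0,5) p2@(0,3) p3@(0,2) -> at (1,4): 0 [-], cum=0
Step 6: p0@ESC p1@ESC p2@ESC p3@(0,3) -> at (1,4): 0 [-], cum=0
Step 7: p0@ESC p1@ESC p2@ESC p3@ESC -> at (1,4): 0 [-], cum=0
Total visits = 0

Answer: 0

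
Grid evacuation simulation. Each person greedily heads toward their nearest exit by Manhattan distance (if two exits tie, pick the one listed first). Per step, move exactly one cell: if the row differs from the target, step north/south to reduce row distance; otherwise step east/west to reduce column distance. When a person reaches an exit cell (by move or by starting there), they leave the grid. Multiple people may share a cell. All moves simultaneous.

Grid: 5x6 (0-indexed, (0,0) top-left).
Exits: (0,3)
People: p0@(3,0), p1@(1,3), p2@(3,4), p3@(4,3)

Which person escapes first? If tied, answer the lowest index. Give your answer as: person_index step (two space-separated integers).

Step 1: p0:(3,0)->(2,0) | p1:(1,3)->(0,3)->EXIT | p2:(3,4)->(2,4) | p3:(4,3)->(3,3)
Step 2: p0:(2,0)->(1,0) | p1:escaped | p2:(2,4)->(1,4) | p3:(3,3)->(2,3)
Step 3: p0:(1,0)->(0,0) | p1:escaped | p2:(1,4)->(0,4) | p3:(2,3)->(1,3)
Step 4: p0:(0,0)->(0,1) | p1:escaped | p2:(0,4)->(0,3)->EXIT | p3:(1,3)->(0,3)->EXIT
Step 5: p0:(0,1)->(0,2) | p1:escaped | p2:escaped | p3:escaped
Step 6: p0:(0,2)->(0,3)->EXIT | p1:escaped | p2:escaped | p3:escaped
Exit steps: [6, 1, 4, 4]
First to escape: p1 at step 1

Answer: 1 1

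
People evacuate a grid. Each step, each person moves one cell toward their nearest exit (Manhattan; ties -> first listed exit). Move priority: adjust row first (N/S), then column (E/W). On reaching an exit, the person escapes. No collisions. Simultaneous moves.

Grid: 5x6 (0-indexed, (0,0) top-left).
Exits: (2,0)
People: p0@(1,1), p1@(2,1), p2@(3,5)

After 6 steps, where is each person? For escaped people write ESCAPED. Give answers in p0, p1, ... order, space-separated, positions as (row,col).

Step 1: p0:(1,1)->(2,1) | p1:(2,1)->(2,0)->EXIT | p2:(3,5)->(2,5)
Step 2: p0:(2,1)->(2,0)->EXIT | p1:escaped | p2:(2,5)->(2,4)
Step 3: p0:escaped | p1:escaped | p2:(2,4)->(2,3)
Step 4: p0:escaped | p1:escaped | p2:(2,3)->(2,2)
Step 5: p0:escaped | p1:escaped | p2:(2,2)->(2,1)
Step 6: p0:escaped | p1:escaped | p2:(2,1)->(2,0)->EXIT

ESCAPED ESCAPED ESCAPED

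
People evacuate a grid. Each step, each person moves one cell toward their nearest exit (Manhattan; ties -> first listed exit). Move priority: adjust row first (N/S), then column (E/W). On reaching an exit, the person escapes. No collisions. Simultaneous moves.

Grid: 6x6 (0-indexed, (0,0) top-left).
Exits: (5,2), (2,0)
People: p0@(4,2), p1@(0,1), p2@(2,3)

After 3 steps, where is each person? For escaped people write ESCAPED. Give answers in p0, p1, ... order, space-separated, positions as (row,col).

Step 1: p0:(4,2)->(5,2)->EXIT | p1:(0,1)->(1,1) | p2:(2,3)->(2,2)
Step 2: p0:escaped | p1:(1,1)->(2,1) | p2:(2,2)->(2,1)
Step 3: p0:escaped | p1:(2,1)->(2,0)->EXIT | p2:(2,1)->(2,0)->EXIT

ESCAPED ESCAPED ESCAPED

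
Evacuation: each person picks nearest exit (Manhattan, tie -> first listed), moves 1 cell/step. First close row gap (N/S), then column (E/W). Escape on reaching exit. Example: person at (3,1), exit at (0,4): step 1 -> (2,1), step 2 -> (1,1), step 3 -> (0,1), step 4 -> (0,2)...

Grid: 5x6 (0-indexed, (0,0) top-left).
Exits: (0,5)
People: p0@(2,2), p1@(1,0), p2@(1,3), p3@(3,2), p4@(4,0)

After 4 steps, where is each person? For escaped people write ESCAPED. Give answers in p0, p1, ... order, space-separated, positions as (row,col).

Step 1: p0:(2,2)->(1,2) | p1:(1,0)->(0,0) | p2:(1,3)->(0,3) | p3:(3,2)->(2,2) | p4:(4,0)->(3,0)
Step 2: p0:(1,2)->(0,2) | p1:(0,0)->(0,1) | p2:(0,3)->(0,4) | p3:(2,2)->(1,2) | p4:(3,0)->(2,0)
Step 3: p0:(0,2)->(0,3) | p1:(0,1)->(0,2) | p2:(0,4)->(0,5)->EXIT | p3:(1,2)->(0,2) | p4:(2,0)->(1,0)
Step 4: p0:(0,3)->(0,4) | p1:(0,2)->(0,3) | p2:escaped | p3:(0,2)->(0,3) | p4:(1,0)->(0,0)

(0,4) (0,3) ESCAPED (0,3) (0,0)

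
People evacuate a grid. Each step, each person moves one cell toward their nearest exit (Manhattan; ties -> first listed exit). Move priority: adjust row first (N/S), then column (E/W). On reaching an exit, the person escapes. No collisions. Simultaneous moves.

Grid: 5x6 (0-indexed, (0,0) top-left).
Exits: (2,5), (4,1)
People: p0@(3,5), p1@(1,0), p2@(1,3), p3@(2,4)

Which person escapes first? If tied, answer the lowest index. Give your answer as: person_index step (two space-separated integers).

Step 1: p0:(3,5)->(2,5)->EXIT | p1:(1,0)->(2,0) | p2:(1,3)->(2,3) | p3:(2,4)->(2,5)->EXIT
Step 2: p0:escaped | p1:(2,0)->(3,0) | p2:(2,3)->(2,4) | p3:escaped
Step 3: p0:escaped | p1:(3,0)->(4,0) | p2:(2,4)->(2,5)->EXIT | p3:escaped
Step 4: p0:escaped | p1:(4,0)->(4,1)->EXIT | p2:escaped | p3:escaped
Exit steps: [1, 4, 3, 1]
First to escape: p0 at step 1

Answer: 0 1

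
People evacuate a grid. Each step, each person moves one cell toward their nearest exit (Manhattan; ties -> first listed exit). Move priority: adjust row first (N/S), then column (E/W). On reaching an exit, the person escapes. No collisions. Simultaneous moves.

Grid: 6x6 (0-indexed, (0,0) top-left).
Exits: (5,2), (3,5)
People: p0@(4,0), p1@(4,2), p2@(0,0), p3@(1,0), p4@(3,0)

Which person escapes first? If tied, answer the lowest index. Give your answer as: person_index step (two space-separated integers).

Step 1: p0:(4,0)->(5,0) | p1:(4,2)->(5,2)->EXIT | p2:(0,0)->(1,0) | p3:(1,0)->(2,0) | p4:(3,0)->(4,0)
Step 2: p0:(5,0)->(5,1) | p1:escaped | p2:(1,0)->(2,0) | p3:(2,0)->(3,0) | p4:(4,0)->(5,0)
Step 3: p0:(5,1)->(5,2)->EXIT | p1:escaped | p2:(2,0)->(3,0) | p3:(3,0)->(4,0) | p4:(5,0)->(5,1)
Step 4: p0:escaped | p1:escaped | p2:(3,0)->(4,0) | p3:(4,0)->(5,0) | p4:(5,1)->(5,2)->EXIT
Step 5: p0:escaped | p1:escaped | p2:(4,0)->(5,0) | p3:(5,0)->(5,1) | p4:escaped
Step 6: p0:escaped | p1:escaped | p2:(5,0)->(5,1) | p3:(5,1)->(5,2)->EXIT | p4:escaped
Step 7: p0:escaped | p1:escaped | p2:(5,1)->(5,2)->EXIT | p3:escaped | p4:escaped
Exit steps: [3, 1, 7, 6, 4]
First to escape: p1 at step 1

Answer: 1 1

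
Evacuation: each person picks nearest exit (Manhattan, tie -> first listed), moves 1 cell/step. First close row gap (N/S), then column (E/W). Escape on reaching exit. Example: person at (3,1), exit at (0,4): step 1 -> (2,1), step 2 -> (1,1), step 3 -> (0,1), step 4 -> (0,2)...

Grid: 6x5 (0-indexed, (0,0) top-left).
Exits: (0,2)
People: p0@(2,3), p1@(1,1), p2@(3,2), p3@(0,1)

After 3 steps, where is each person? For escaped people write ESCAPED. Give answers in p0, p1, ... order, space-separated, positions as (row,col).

Step 1: p0:(2,3)->(1,3) | p1:(1,1)->(0,1) | p2:(3,2)->(2,2) | p3:(0,1)->(0,2)->EXIT
Step 2: p0:(1,3)->(0,3) | p1:(0,1)->(0,2)->EXIT | p2:(2,2)->(1,2) | p3:escaped
Step 3: p0:(0,3)->(0,2)->EXIT | p1:escaped | p2:(1,2)->(0,2)->EXIT | p3:escaped

ESCAPED ESCAPED ESCAPED ESCAPED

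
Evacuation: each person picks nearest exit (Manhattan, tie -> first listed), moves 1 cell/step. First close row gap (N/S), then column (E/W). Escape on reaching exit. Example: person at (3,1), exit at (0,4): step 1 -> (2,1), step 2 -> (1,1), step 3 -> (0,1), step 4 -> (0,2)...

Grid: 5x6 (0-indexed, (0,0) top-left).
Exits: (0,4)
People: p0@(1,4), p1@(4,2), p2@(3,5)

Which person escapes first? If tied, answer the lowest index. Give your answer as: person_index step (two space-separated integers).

Step 1: p0:(1,4)->(0,4)->EXIT | p1:(4,2)->(3,2) | p2:(3,5)->(2,5)
Step 2: p0:escaped | p1:(3,2)->(2,2) | p2:(2,5)->(1,5)
Step 3: p0:escaped | p1:(2,2)->(1,2) | p2:(1,5)->(0,5)
Step 4: p0:escaped | p1:(1,2)->(0,2) | p2:(0,5)->(0,4)->EXIT
Step 5: p0:escaped | p1:(0,2)->(0,3) | p2:escaped
Step 6: p0:escaped | p1:(0,3)->(0,4)->EXIT | p2:escaped
Exit steps: [1, 6, 4]
First to escape: p0 at step 1

Answer: 0 1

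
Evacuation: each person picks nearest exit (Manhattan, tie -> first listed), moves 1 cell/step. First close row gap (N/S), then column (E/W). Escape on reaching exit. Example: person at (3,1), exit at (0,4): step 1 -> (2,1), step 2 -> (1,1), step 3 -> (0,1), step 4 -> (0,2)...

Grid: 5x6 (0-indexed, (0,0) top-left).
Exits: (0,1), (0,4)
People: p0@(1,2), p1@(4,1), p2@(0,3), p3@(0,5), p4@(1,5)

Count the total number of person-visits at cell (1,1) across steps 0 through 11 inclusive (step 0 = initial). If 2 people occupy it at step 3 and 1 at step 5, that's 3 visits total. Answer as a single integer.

Answer: 1

Derivation:
Step 0: p0@(1,2) p1@(4,1) p2@(0,3) p3@(0,5) p4@(1,5) -> at (1,1): 0 [-], cum=0
Step 1: p0@(0,2) p1@(3,1) p2@ESC p3@ESC p4@(0,5) -> at (1,1): 0 [-], cum=0
Step 2: p0@ESC p1@(2,1) p2@ESC p3@ESC p4@ESC -> at (1,1): 0 [-], cum=0
Step 3: p0@ESC p1@(1,1) p2@ESC p3@ESC p4@ESC -> at (1,1): 1 [p1], cum=1
Step 4: p0@ESC p1@ESC p2@ESC p3@ESC p4@ESC -> at (1,1): 0 [-], cum=1
Total visits = 1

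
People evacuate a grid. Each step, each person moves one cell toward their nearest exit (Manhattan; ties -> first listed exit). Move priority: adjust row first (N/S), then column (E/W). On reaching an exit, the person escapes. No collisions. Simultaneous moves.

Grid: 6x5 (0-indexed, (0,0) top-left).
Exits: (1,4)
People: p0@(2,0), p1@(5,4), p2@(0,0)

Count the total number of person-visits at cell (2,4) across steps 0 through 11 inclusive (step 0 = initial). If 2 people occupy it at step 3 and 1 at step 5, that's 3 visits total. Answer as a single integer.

Step 0: p0@(2,0) p1@(5,4) p2@(0,0) -> at (2,4): 0 [-], cum=0
Step 1: p0@(1,0) p1@(4,4) p2@(1,0) -> at (2,4): 0 [-], cum=0
Step 2: p0@(1,1) p1@(3,4) p2@(1,1) -> at (2,4): 0 [-], cum=0
Step 3: p0@(1,2) p1@(2,4) p2@(1,2) -> at (2,4): 1 [p1], cum=1
Step 4: p0@(1,3) p1@ESC p2@(1,3) -> at (2,4): 0 [-], cum=1
Step 5: p0@ESC p1@ESC p2@ESC -> at (2,4): 0 [-], cum=1
Total visits = 1

Answer: 1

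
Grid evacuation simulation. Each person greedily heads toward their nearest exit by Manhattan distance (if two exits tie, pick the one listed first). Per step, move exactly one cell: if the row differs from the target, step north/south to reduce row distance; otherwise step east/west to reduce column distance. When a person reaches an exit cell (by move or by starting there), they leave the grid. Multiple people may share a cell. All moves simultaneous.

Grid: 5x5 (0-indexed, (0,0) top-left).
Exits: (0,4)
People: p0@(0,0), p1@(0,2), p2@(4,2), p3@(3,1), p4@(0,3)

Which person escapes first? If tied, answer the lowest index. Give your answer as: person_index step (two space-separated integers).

Step 1: p0:(0,0)->(0,1) | p1:(0,2)->(0,3) | p2:(4,2)->(3,2) | p3:(3,1)->(2,1) | p4:(0,3)->(0,4)->EXIT
Step 2: p0:(0,1)->(0,2) | p1:(0,3)->(0,4)->EXIT | p2:(3,2)->(2,2) | p3:(2,1)->(1,1) | p4:escaped
Step 3: p0:(0,2)->(0,3) | p1:escaped | p2:(2,2)->(1,2) | p3:(1,1)->(0,1) | p4:escaped
Step 4: p0:(0,3)->(0,4)->EXIT | p1:escaped | p2:(1,2)->(0,2) | p3:(0,1)->(0,2) | p4:escaped
Step 5: p0:escaped | p1:escaped | p2:(0,2)->(0,3) | p3:(0,2)->(0,3) | p4:escaped
Step 6: p0:escaped | p1:escaped | p2:(0,3)->(0,4)->EXIT | p3:(0,3)->(0,4)->EXIT | p4:escaped
Exit steps: [4, 2, 6, 6, 1]
First to escape: p4 at step 1

Answer: 4 1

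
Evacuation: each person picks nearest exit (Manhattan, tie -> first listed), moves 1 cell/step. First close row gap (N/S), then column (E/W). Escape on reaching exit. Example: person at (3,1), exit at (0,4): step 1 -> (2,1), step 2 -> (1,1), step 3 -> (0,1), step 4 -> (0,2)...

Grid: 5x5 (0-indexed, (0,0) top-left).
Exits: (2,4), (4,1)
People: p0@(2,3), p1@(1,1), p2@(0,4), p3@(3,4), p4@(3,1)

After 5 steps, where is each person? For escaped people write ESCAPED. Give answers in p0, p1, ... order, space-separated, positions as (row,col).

Step 1: p0:(2,3)->(2,4)->EXIT | p1:(1,1)->(2,1) | p2:(0,4)->(1,4) | p3:(3,4)->(2,4)->EXIT | p4:(3,1)->(4,1)->EXIT
Step 2: p0:escaped | p1:(2,1)->(3,1) | p2:(1,4)->(2,4)->EXIT | p3:escaped | p4:escaped
Step 3: p0:escaped | p1:(3,1)->(4,1)->EXIT | p2:escaped | p3:escaped | p4:escaped

ESCAPED ESCAPED ESCAPED ESCAPED ESCAPED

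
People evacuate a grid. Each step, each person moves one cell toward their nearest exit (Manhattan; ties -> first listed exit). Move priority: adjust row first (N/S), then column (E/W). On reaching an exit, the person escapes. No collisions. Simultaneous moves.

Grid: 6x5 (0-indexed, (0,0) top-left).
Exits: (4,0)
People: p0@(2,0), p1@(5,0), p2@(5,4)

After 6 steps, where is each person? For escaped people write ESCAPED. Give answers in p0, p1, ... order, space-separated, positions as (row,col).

Step 1: p0:(2,0)->(3,0) | p1:(5,0)->(4,0)->EXIT | p2:(5,4)->(4,4)
Step 2: p0:(3,0)->(4,0)->EXIT | p1:escaped | p2:(4,4)->(4,3)
Step 3: p0:escaped | p1:escaped | p2:(4,3)->(4,2)
Step 4: p0:escaped | p1:escaped | p2:(4,2)->(4,1)
Step 5: p0:escaped | p1:escaped | p2:(4,1)->(4,0)->EXIT

ESCAPED ESCAPED ESCAPED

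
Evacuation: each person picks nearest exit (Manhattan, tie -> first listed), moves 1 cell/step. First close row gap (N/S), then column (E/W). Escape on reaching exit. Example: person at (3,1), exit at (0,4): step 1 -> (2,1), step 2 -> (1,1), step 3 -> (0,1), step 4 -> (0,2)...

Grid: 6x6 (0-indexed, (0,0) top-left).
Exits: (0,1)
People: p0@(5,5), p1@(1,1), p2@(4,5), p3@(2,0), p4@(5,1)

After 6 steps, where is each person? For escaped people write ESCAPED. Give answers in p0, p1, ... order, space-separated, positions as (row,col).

Step 1: p0:(5,5)->(4,5) | p1:(1,1)->(0,1)->EXIT | p2:(4,5)->(3,5) | p3:(2,0)->(1,0) | p4:(5,1)->(4,1)
Step 2: p0:(4,5)->(3,5) | p1:escaped | p2:(3,5)->(2,5) | p3:(1,0)->(0,0) | p4:(4,1)->(3,1)
Step 3: p0:(3,5)->(2,5) | p1:escaped | p2:(2,5)->(1,5) | p3:(0,0)->(0,1)->EXIT | p4:(3,1)->(2,1)
Step 4: p0:(2,5)->(1,5) | p1:escaped | p2:(1,5)->(0,5) | p3:escaped | p4:(2,1)->(1,1)
Step 5: p0:(1,5)->(0,5) | p1:escaped | p2:(0,5)->(0,4) | p3:escaped | p4:(1,1)->(0,1)->EXIT
Step 6: p0:(0,5)->(0,4) | p1:escaped | p2:(0,4)->(0,3) | p3:escaped | p4:escaped

(0,4) ESCAPED (0,3) ESCAPED ESCAPED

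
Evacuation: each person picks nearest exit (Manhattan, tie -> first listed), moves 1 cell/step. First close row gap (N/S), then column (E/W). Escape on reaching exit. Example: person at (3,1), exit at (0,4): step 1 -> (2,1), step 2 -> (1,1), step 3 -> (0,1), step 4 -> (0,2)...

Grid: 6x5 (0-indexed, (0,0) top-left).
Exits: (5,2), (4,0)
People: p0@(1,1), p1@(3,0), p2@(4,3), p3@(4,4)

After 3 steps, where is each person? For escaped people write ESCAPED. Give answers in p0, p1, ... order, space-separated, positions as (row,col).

Step 1: p0:(1,1)->(2,1) | p1:(3,0)->(4,0)->EXIT | p2:(4,3)->(5,3) | p3:(4,4)->(5,4)
Step 2: p0:(2,1)->(3,1) | p1:escaped | p2:(5,3)->(5,2)->EXIT | p3:(5,4)->(5,3)
Step 3: p0:(3,1)->(4,1) | p1:escaped | p2:escaped | p3:(5,3)->(5,2)->EXIT

(4,1) ESCAPED ESCAPED ESCAPED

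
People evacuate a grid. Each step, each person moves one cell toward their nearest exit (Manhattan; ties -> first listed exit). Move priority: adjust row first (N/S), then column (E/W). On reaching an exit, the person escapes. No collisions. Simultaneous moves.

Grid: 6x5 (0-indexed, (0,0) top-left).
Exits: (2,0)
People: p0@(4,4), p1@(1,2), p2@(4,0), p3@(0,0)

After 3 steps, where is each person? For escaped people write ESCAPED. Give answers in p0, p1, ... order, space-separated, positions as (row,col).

Step 1: p0:(4,4)->(3,4) | p1:(1,2)->(2,2) | p2:(4,0)->(3,0) | p3:(0,0)->(1,0)
Step 2: p0:(3,4)->(2,4) | p1:(2,2)->(2,1) | p2:(3,0)->(2,0)->EXIT | p3:(1,0)->(2,0)->EXIT
Step 3: p0:(2,4)->(2,3) | p1:(2,1)->(2,0)->EXIT | p2:escaped | p3:escaped

(2,3) ESCAPED ESCAPED ESCAPED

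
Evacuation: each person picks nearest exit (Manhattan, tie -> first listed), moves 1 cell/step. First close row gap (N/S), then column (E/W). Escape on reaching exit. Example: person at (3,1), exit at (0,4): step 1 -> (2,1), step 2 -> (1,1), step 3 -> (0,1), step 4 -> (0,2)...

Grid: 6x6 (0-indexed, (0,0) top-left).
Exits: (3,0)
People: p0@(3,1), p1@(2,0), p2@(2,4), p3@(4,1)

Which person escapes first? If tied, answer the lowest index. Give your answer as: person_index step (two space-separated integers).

Answer: 0 1

Derivation:
Step 1: p0:(3,1)->(3,0)->EXIT | p1:(2,0)->(3,0)->EXIT | p2:(2,4)->(3,4) | p3:(4,1)->(3,1)
Step 2: p0:escaped | p1:escaped | p2:(3,4)->(3,3) | p3:(3,1)->(3,0)->EXIT
Step 3: p0:escaped | p1:escaped | p2:(3,3)->(3,2) | p3:escaped
Step 4: p0:escaped | p1:escaped | p2:(3,2)->(3,1) | p3:escaped
Step 5: p0:escaped | p1:escaped | p2:(3,1)->(3,0)->EXIT | p3:escaped
Exit steps: [1, 1, 5, 2]
First to escape: p0 at step 1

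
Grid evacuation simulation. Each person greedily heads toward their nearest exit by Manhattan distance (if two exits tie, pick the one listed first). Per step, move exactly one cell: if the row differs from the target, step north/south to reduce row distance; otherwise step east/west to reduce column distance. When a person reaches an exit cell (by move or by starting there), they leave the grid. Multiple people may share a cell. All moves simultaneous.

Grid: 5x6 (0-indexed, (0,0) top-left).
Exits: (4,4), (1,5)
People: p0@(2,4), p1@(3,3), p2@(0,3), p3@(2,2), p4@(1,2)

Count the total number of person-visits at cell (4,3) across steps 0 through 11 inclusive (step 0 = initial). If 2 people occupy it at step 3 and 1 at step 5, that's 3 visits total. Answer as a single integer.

Answer: 2

Derivation:
Step 0: p0@(2,4) p1@(3,3) p2@(0,3) p3@(2,2) p4@(1,2) -> at (4,3): 0 [-], cum=0
Step 1: p0@(3,4) p1@(4,3) p2@(1,3) p3@(3,2) p4@(1,3) -> at (4,3): 1 [p1], cum=1
Step 2: p0@ESC p1@ESC p2@(1,4) p3@(4,2) p4@(1,4) -> at (4,3): 0 [-], cum=1
Step 3: p0@ESC p1@ESC p2@ESC p3@(4,3) p4@ESC -> at (4,3): 1 [p3], cum=2
Step 4: p0@ESC p1@ESC p2@ESC p3@ESC p4@ESC -> at (4,3): 0 [-], cum=2
Total visits = 2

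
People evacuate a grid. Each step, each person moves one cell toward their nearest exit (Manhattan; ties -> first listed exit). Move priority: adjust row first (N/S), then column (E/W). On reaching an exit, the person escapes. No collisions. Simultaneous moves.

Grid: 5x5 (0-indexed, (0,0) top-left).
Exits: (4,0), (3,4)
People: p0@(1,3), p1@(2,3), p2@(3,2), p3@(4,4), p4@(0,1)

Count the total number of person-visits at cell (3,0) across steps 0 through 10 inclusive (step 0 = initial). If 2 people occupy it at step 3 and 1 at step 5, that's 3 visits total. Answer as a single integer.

Answer: 0

Derivation:
Step 0: p0@(1,3) p1@(2,3) p2@(3,2) p3@(4,4) p4@(0,1) -> at (3,0): 0 [-], cum=0
Step 1: p0@(2,3) p1@(3,3) p2@(3,3) p3@ESC p4@(1,1) -> at (3,0): 0 [-], cum=0
Step 2: p0@(3,3) p1@ESC p2@ESC p3@ESC p4@(2,1) -> at (3,0): 0 [-], cum=0
Step 3: p0@ESC p1@ESC p2@ESC p3@ESC p4@(3,1) -> at (3,0): 0 [-], cum=0
Step 4: p0@ESC p1@ESC p2@ESC p3@ESC p4@(4,1) -> at (3,0): 0 [-], cum=0
Step 5: p0@ESC p1@ESC p2@ESC p3@ESC p4@ESC -> at (3,0): 0 [-], cum=0
Total visits = 0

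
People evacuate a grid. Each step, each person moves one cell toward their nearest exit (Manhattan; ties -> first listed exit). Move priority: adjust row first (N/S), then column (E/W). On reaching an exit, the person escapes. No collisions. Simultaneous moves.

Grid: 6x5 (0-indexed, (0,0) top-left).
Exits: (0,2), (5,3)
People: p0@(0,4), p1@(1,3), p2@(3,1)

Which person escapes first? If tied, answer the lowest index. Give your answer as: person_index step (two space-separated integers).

Step 1: p0:(0,4)->(0,3) | p1:(1,3)->(0,3) | p2:(3,1)->(2,1)
Step 2: p0:(0,3)->(0,2)->EXIT | p1:(0,3)->(0,2)->EXIT | p2:(2,1)->(1,1)
Step 3: p0:escaped | p1:escaped | p2:(1,1)->(0,1)
Step 4: p0:escaped | p1:escaped | p2:(0,1)->(0,2)->EXIT
Exit steps: [2, 2, 4]
First to escape: p0 at step 2

Answer: 0 2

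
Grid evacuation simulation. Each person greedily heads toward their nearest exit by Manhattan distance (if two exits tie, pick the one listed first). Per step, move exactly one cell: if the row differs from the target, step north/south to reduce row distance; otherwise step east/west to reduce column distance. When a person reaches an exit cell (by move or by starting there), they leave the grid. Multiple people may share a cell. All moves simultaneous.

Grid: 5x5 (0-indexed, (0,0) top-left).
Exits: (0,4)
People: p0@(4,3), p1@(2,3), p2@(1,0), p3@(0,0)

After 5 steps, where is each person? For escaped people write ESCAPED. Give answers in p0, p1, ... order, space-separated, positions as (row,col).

Step 1: p0:(4,3)->(3,3) | p1:(2,3)->(1,3) | p2:(1,0)->(0,0) | p3:(0,0)->(0,1)
Step 2: p0:(3,3)->(2,3) | p1:(1,3)->(0,3) | p2:(0,0)->(0,1) | p3:(0,1)->(0,2)
Step 3: p0:(2,3)->(1,3) | p1:(0,3)->(0,4)->EXIT | p2:(0,1)->(0,2) | p3:(0,2)->(0,3)
Step 4: p0:(1,3)->(0,3) | p1:escaped | p2:(0,2)->(0,3) | p3:(0,3)->(0,4)->EXIT
Step 5: p0:(0,3)->(0,4)->EXIT | p1:escaped | p2:(0,3)->(0,4)->EXIT | p3:escaped

ESCAPED ESCAPED ESCAPED ESCAPED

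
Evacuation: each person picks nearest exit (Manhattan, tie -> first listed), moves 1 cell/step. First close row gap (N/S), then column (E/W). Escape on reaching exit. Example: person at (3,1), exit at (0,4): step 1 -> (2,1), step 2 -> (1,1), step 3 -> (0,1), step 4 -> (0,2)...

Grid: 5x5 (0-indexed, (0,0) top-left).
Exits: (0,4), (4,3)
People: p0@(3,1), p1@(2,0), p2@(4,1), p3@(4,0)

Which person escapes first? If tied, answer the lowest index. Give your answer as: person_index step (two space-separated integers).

Answer: 2 2

Derivation:
Step 1: p0:(3,1)->(4,1) | p1:(2,0)->(3,0) | p2:(4,1)->(4,2) | p3:(4,0)->(4,1)
Step 2: p0:(4,1)->(4,2) | p1:(3,0)->(4,0) | p2:(4,2)->(4,3)->EXIT | p3:(4,1)->(4,2)
Step 3: p0:(4,2)->(4,3)->EXIT | p1:(4,0)->(4,1) | p2:escaped | p3:(4,2)->(4,3)->EXIT
Step 4: p0:escaped | p1:(4,1)->(4,2) | p2:escaped | p3:escaped
Step 5: p0:escaped | p1:(4,2)->(4,3)->EXIT | p2:escaped | p3:escaped
Exit steps: [3, 5, 2, 3]
First to escape: p2 at step 2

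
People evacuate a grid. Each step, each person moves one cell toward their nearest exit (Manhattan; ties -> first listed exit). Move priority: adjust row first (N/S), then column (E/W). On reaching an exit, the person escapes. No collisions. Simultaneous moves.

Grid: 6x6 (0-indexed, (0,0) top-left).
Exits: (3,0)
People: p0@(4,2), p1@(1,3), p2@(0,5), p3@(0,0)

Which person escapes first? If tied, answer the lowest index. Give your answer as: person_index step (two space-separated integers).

Step 1: p0:(4,2)->(3,2) | p1:(1,3)->(2,3) | p2:(0,5)->(1,5) | p3:(0,0)->(1,0)
Step 2: p0:(3,2)->(3,1) | p1:(2,3)->(3,3) | p2:(1,5)->(2,5) | p3:(1,0)->(2,0)
Step 3: p0:(3,1)->(3,0)->EXIT | p1:(3,3)->(3,2) | p2:(2,5)->(3,5) | p3:(2,0)->(3,0)->EXIT
Step 4: p0:escaped | p1:(3,2)->(3,1) | p2:(3,5)->(3,4) | p3:escaped
Step 5: p0:escaped | p1:(3,1)->(3,0)->EXIT | p2:(3,4)->(3,3) | p3:escaped
Step 6: p0:escaped | p1:escaped | p2:(3,3)->(3,2) | p3:escaped
Step 7: p0:escaped | p1:escaped | p2:(3,2)->(3,1) | p3:escaped
Step 8: p0:escaped | p1:escaped | p2:(3,1)->(3,0)->EXIT | p3:escaped
Exit steps: [3, 5, 8, 3]
First to escape: p0 at step 3

Answer: 0 3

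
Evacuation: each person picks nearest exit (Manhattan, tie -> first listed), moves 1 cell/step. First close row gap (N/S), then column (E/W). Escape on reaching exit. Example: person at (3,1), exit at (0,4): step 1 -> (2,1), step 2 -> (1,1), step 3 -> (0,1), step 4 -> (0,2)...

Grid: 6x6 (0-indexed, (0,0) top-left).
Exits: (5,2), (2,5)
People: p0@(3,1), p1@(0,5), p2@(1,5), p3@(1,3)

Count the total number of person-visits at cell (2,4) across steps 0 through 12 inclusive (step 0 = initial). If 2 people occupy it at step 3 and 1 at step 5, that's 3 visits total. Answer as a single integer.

Step 0: p0@(3,1) p1@(0,5) p2@(1,5) p3@(1,3) -> at (2,4): 0 [-], cum=0
Step 1: p0@(4,1) p1@(1,5) p2@ESC p3@(2,3) -> at (2,4): 0 [-], cum=0
Step 2: p0@(5,1) p1@ESC p2@ESC p3@(2,4) -> at (2,4): 1 [p3], cum=1
Step 3: p0@ESC p1@ESC p2@ESC p3@ESC -> at (2,4): 0 [-], cum=1
Total visits = 1

Answer: 1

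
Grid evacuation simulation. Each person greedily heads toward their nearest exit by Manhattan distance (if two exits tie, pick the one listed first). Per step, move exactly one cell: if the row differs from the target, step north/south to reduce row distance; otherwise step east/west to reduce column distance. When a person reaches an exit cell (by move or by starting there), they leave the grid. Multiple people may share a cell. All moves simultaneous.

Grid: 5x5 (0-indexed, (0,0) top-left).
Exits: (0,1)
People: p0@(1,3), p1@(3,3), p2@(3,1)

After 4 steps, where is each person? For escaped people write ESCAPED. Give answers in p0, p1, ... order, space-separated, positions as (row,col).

Step 1: p0:(1,3)->(0,3) | p1:(3,3)->(2,3) | p2:(3,1)->(2,1)
Step 2: p0:(0,3)->(0,2) | p1:(2,3)->(1,3) | p2:(2,1)->(1,1)
Step 3: p0:(0,2)->(0,1)->EXIT | p1:(1,3)->(0,3) | p2:(1,1)->(0,1)->EXIT
Step 4: p0:escaped | p1:(0,3)->(0,2) | p2:escaped

ESCAPED (0,2) ESCAPED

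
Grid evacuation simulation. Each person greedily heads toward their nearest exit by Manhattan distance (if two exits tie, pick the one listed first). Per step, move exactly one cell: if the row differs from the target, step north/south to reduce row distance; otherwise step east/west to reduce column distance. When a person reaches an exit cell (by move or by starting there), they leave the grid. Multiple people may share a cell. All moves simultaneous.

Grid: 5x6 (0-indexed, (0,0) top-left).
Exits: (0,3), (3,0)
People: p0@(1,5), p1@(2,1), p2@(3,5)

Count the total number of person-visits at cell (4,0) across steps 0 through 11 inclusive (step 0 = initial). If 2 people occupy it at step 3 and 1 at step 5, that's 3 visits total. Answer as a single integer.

Step 0: p0@(1,5) p1@(2,1) p2@(3,5) -> at (4,0): 0 [-], cum=0
Step 1: p0@(0,5) p1@(3,1) p2@(2,5) -> at (4,0): 0 [-], cum=0
Step 2: p0@(0,4) p1@ESC p2@(1,5) -> at (4,0): 0 [-], cum=0
Step 3: p0@ESC p1@ESC p2@(0,5) -> at (4,0): 0 [-], cum=0
Step 4: p0@ESC p1@ESC p2@(0,4) -> at (4,0): 0 [-], cum=0
Step 5: p0@ESC p1@ESC p2@ESC -> at (4,0): 0 [-], cum=0
Total visits = 0

Answer: 0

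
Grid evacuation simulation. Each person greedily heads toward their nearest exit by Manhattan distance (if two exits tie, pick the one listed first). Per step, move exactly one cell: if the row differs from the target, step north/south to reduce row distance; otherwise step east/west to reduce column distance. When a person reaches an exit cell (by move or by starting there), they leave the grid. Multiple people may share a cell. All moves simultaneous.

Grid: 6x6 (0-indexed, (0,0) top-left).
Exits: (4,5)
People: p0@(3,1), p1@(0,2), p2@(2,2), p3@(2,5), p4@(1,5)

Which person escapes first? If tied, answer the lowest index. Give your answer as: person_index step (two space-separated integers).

Step 1: p0:(3,1)->(4,1) | p1:(0,2)->(1,2) | p2:(2,2)->(3,2) | p3:(2,5)->(3,5) | p4:(1,5)->(2,5)
Step 2: p0:(4,1)->(4,2) | p1:(1,2)->(2,2) | p2:(3,2)->(4,2) | p3:(3,5)->(4,5)->EXIT | p4:(2,5)->(3,5)
Step 3: p0:(4,2)->(4,3) | p1:(2,2)->(3,2) | p2:(4,2)->(4,3) | p3:escaped | p4:(3,5)->(4,5)->EXIT
Step 4: p0:(4,3)->(4,4) | p1:(3,2)->(4,2) | p2:(4,3)->(4,4) | p3:escaped | p4:escaped
Step 5: p0:(4,4)->(4,5)->EXIT | p1:(4,2)->(4,3) | p2:(4,4)->(4,5)->EXIT | p3:escaped | p4:escaped
Step 6: p0:escaped | p1:(4,3)->(4,4) | p2:escaped | p3:escaped | p4:escaped
Step 7: p0:escaped | p1:(4,4)->(4,5)->EXIT | p2:escaped | p3:escaped | p4:escaped
Exit steps: [5, 7, 5, 2, 3]
First to escape: p3 at step 2

Answer: 3 2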